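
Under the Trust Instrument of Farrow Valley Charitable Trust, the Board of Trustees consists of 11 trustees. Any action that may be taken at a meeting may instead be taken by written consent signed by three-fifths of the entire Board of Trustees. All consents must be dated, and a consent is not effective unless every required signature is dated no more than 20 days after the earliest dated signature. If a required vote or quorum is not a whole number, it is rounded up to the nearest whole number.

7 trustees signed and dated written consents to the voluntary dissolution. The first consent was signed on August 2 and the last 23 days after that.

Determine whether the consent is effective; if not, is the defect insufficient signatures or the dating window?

Signatures required: three-fifths of 11 — 3/5 of 11 = 6.60, rounded up to 7, so 7 needed; 7 signed. Sufficient.
Dating window: the latest signature is 23 days after the earliest; the limit is 20 days. Outside the window.

Not effective — dating-window requirement not satisfied.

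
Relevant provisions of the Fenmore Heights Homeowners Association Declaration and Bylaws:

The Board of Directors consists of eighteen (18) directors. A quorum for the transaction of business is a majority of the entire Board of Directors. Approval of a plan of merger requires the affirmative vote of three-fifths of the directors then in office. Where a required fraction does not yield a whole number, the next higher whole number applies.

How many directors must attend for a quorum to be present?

A majority of 18 is 10.

10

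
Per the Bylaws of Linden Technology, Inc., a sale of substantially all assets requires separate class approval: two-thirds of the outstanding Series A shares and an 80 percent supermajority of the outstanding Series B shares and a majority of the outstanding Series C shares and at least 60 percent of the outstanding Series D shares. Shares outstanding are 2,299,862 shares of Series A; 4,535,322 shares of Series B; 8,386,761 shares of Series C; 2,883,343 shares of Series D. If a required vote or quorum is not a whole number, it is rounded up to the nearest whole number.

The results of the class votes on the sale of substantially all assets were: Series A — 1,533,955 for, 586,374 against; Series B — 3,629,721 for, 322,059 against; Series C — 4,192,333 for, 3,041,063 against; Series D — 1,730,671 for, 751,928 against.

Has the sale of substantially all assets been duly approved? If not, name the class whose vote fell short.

Series A: 2/3 of 2299862 = 1533241.33, rounded up to 1533242; 1,533,242 required, 1,533,955 in favor — approved.
Series B: 4/5 of 4535322 = 3628257.60, rounded up to 3628258; 3,628,258 required, 3,629,721 in favor — approved.
Series C: a majority of 8386761 is 4193381; 4,193,381 required, 4,192,333 in favor — not approved.
Series D: 3/5 of 2883343 = 1730005.80, rounded up to 1730006; 1,730,006 required, 1,730,671 in favor — approved.

Not approved — the Series C shares did not give the required vote.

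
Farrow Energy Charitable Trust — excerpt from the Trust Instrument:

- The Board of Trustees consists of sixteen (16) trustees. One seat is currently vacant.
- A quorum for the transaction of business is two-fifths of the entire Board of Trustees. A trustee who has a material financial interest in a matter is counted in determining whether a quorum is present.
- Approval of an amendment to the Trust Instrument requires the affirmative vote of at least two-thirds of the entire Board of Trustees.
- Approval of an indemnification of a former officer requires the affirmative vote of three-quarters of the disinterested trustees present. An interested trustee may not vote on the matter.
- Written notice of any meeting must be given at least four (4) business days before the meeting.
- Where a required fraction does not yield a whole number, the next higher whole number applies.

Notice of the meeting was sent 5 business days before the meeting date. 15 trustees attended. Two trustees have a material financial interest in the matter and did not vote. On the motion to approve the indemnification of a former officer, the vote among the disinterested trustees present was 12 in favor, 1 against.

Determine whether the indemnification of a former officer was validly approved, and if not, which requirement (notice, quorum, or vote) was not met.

Valid — all requirements satisfied.

Notice: 5 business days given; 4 required (5 ≥ 4). Satisfied.
Quorum: 15 present (interested trustees count toward quorum); quorum is 7. Satisfied.
Vote: the indemnification of a former officer requires three-fourths of the disinterested trustees present (15 − 2 = 13). 3/4 of 13 = 9.75, rounded up to 10, so 10 affirmative votes are needed; 12 voted in favor. Satisfied.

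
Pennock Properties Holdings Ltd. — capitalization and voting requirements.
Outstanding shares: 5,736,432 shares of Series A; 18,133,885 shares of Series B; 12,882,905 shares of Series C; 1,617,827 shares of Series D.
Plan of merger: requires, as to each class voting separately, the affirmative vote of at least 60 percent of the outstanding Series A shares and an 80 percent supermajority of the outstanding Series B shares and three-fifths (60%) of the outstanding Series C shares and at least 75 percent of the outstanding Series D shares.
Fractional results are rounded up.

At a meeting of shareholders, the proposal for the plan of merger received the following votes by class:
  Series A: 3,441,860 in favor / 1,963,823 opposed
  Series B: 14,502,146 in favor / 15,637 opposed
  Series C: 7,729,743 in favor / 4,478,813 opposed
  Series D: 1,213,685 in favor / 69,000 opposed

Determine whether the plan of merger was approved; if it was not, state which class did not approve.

Not approved — the Series B shares did not give the required vote.

Series A: 3/5 of 5736432 = 3441859.20, rounded up to 3441860; 3,441,860 required, 3,441,860 in favor — approved.
Series B: 4/5 of 18133885 = 14507108; 14,507,108 required, 14,502,146 in favor — not approved.
Series C: 3/5 of 12882905 = 7729743; 7,729,743 required, 7,729,743 in favor — approved.
Series D: 3/4 of 1617827 = 1213370.25, rounded up to 1213371; 1,213,371 required, 1,213,685 in favor — approved.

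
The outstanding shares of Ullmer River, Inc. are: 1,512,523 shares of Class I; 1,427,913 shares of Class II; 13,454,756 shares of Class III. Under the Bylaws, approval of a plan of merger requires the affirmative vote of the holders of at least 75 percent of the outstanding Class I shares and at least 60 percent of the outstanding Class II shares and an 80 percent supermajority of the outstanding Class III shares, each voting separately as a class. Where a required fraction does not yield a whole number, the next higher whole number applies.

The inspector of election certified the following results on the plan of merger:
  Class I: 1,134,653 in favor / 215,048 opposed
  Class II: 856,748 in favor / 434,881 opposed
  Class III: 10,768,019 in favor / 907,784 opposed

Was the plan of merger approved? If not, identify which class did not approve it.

Class I: 3/4 of 1512523 = 1134392.25, rounded up to 1134393; 1,134,393 required, 1,134,653 in favor — approved.
Class II: 3/5 of 1427913 = 856747.80, rounded up to 856748; 856,748 required, 856,748 in favor — approved.
Class III: 4/5 of 13454756 = 10763804.80, rounded up to 10763805; 10,763,805 required, 10,768,019 in favor — approved.

Approved — every class gave the required vote.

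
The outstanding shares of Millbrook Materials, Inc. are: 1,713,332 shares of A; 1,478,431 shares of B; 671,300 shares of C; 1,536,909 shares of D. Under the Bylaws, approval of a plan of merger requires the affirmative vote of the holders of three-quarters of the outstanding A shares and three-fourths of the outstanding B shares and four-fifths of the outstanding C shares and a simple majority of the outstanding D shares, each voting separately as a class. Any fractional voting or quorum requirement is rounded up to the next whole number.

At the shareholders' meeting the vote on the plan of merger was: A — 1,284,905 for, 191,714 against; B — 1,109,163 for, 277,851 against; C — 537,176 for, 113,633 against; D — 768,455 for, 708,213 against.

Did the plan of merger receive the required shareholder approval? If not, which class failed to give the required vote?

A: 3/4 of 1713332 = 1284999; 1,284,999 required, 1,284,905 in favor — not approved.
B: 3/4 of 1478431 = 1108823.25, rounded up to 1108824; 1,108,824 required, 1,109,163 in favor — approved.
C: 4/5 of 671300 = 537040; 537,040 required, 537,176 in favor — approved.
D: a majority of 1536909 is 768455; 768,455 required, 768,455 in favor — approved.

Not approved — the A shares did not give the required vote.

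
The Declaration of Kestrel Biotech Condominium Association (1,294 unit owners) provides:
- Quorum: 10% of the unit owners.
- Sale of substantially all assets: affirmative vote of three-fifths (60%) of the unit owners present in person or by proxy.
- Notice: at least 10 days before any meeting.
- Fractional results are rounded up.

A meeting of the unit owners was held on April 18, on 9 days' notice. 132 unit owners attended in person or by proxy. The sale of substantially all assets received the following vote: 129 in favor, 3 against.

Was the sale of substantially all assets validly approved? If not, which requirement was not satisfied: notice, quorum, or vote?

Invalid — notice requirement not satisfied.

Notice: 9 days given; 10 required. Not satisfied.
Quorum: 10% of 1,294 = 129.40, rounded up to 130; 132 present. Satisfied.
Vote: requires three-fifths of those present (132); 3/5 of 132 = 79.20, rounded up to 80, so 80 needed; 129 in favor. Satisfied.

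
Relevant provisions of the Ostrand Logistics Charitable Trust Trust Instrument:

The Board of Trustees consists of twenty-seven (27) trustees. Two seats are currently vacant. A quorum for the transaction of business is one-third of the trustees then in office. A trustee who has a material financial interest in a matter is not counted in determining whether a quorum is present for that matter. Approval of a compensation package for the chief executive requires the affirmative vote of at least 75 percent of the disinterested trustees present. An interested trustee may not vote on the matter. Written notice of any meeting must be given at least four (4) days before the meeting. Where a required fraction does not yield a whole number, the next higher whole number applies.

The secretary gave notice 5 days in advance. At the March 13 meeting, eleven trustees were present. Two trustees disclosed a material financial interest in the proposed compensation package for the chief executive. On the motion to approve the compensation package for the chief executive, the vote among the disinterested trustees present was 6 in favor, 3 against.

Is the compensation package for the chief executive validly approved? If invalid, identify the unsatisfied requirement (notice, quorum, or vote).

Invalid — vote requirement not satisfied.

Notice: 5 days given; 4 required (5 ≥ 4). Satisfied.
Quorum: 11 present, but the 2 interested trustees do not count, leaving 9. Quorum is 9. Satisfied.
Vote: the compensation package for the chief executive requires three-fourths of the disinterested trustees present (11 − 2 = 9). 3/4 of 9 = 6.75, rounded up to 7, so 7 affirmative votes are needed; 6 voted in favor. Not satisfied.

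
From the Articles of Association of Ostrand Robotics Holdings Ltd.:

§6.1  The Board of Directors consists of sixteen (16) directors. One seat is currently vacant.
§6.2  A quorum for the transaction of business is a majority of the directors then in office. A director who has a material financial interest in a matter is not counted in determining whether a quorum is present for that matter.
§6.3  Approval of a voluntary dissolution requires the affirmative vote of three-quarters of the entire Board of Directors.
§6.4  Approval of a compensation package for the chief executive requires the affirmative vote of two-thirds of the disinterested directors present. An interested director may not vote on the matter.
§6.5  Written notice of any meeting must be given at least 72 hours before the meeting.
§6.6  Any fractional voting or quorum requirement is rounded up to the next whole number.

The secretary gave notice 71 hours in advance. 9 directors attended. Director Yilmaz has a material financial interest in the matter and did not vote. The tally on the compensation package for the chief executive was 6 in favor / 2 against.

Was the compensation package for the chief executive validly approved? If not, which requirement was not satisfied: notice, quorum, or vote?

Invalid — notice requirement not satisfied.

Notice: 71 hours given; 72 required (71 < 72). Not satisfied.
Quorum: 9 present, but the 1 interested director does not count, leaving 8. Quorum is 8. Satisfied.
Vote: the compensation package for the chief executive requires two-thirds of the disinterested directors present (9 − 1 = 8). 2/3 of 8 = 5.33, rounded up to 6, so 6 affirmative votes are needed; 6 voted in favor. Satisfied.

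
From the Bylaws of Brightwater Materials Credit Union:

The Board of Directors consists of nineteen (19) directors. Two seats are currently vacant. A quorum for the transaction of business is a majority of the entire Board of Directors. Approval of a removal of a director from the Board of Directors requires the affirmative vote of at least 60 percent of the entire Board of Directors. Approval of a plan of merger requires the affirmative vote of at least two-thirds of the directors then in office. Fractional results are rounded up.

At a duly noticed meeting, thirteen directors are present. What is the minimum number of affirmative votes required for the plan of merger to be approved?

The plan of merger requires two-thirds of the directors then in office (17).
2/3 of 17 = 11.33, rounded up to 12.

12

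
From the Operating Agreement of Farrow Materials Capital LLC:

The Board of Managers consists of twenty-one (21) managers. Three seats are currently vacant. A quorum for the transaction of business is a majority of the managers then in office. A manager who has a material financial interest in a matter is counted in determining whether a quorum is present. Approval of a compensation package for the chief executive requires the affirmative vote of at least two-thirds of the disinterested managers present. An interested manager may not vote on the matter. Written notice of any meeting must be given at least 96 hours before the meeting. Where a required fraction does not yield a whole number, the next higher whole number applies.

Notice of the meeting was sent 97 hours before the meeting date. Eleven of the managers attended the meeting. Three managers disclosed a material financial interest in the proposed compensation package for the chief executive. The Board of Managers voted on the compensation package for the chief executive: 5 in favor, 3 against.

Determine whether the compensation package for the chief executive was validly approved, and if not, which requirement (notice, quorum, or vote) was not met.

Notice: 97 hours given; 96 required (97 ≥ 96). Satisfied.
Quorum: 11 present (interested managers count toward quorum); quorum is 10. Satisfied.
Vote: the compensation package for the chief executive requires two-thirds of the disinterested managers present (11 − 3 = 8). 2/3 of 8 = 5.33, rounded up to 6, so 6 affirmative votes are needed; 5 voted in favor. Not satisfied.

Invalid — vote requirement not satisfied.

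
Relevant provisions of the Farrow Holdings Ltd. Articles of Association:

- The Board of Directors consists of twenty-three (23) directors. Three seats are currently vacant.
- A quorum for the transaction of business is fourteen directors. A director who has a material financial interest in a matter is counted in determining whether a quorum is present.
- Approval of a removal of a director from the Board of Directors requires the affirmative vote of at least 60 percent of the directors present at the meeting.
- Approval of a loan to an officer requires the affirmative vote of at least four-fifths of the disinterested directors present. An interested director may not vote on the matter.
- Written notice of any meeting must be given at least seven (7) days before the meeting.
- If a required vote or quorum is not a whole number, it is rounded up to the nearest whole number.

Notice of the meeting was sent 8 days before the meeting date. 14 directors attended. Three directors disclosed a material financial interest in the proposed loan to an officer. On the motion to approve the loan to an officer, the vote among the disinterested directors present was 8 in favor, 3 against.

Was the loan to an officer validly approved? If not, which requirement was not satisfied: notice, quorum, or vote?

Notice: 8 days given; 7 required (8 ≥ 7). Satisfied.
Quorum: 14 present (interested directors count toward quorum); quorum is 14. Satisfied.
Vote: the loan to an officer requires four-fifths of the disinterested directors present (14 − 3 = 11). 4/5 of 11 = 8.80, rounded up to 9, so 9 affirmative votes are needed; 8 voted in favor. Not satisfied.

Invalid — vote requirement not satisfied.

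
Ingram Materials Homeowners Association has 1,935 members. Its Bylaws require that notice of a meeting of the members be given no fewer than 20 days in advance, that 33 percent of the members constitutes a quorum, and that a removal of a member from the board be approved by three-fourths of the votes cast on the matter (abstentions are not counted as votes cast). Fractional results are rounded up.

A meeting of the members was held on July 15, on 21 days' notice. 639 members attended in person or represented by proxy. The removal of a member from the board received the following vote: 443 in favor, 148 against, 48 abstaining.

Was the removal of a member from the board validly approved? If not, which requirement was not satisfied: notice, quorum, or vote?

Invalid — vote requirement not satisfied.

Notice: 21 days given; 20 required. Satisfied.
Quorum: 33% of 1,935 = 638.55, rounded up to 639; 639 present. Satisfied.
Vote: requires three-fourths of the votes cast (639 − 48 abstaining = 591); 3/4 of 591 = 443.25, rounded up to 444, so 444 needed; 443 in favor. Not satisfied.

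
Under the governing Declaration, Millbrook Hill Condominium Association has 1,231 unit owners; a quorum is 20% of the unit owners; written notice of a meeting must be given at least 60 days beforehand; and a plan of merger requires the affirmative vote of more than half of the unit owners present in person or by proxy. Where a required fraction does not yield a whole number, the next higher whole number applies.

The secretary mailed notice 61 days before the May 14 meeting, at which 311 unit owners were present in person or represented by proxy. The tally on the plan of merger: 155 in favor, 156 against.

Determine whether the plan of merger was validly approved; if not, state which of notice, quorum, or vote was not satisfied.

Invalid — vote requirement not satisfied.

Notice: 61 days given; 60 required. Satisfied.
Quorum: 20% of 1,231 = 246.20, rounded up to 247; 311 present. Satisfied.
Vote: requires a majority of those present (311); a majority of 311 is 156, so 156 needed; 155 in favor. Not satisfied.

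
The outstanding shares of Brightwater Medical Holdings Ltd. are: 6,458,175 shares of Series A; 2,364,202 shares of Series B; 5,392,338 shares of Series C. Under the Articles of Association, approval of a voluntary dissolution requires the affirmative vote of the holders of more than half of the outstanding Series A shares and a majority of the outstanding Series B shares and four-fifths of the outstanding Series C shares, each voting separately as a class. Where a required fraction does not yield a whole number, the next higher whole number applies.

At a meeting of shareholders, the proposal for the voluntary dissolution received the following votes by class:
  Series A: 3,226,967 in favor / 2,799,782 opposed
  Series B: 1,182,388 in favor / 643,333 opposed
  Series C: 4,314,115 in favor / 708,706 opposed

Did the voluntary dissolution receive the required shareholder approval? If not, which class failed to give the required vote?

Not approved — the Series A shares did not give the required vote.

Series A: a majority of 6458175 is 3229088; 3,229,088 required, 3,226,967 in favor — not approved.
Series B: a majority of 2364202 is 1182102; 1,182,102 required, 1,182,388 in favor — approved.
Series C: 4/5 of 5392338 = 4313870.40, rounded up to 4313871; 4,313,871 required, 4,314,115 in favor — approved.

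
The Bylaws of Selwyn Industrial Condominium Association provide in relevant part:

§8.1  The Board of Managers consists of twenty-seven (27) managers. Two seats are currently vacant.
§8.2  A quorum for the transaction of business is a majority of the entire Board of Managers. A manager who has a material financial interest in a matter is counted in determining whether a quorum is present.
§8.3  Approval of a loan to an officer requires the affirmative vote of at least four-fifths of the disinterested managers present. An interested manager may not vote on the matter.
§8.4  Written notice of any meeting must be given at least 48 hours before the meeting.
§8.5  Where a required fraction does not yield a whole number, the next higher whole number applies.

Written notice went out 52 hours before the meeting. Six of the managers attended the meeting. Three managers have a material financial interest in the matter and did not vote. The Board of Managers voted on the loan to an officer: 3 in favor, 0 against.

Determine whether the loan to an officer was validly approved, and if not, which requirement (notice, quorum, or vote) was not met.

Notice: 52 hours given; 48 required (52 ≥ 48). Satisfied.
Quorum: 6 present (interested managers count toward quorum); quorum is 14. Not satisfied.
Vote: the loan to an officer requires four-fifths of the disinterested managers present (6 − 3 = 3). 4/5 of 3 = 2.40, rounded up to 3, so 3 affirmative votes are needed; 3 voted in favor. Satisfied. (Moot — without a quorum no business can be validly transacted.)

Invalid — quorum requirement not satisfied.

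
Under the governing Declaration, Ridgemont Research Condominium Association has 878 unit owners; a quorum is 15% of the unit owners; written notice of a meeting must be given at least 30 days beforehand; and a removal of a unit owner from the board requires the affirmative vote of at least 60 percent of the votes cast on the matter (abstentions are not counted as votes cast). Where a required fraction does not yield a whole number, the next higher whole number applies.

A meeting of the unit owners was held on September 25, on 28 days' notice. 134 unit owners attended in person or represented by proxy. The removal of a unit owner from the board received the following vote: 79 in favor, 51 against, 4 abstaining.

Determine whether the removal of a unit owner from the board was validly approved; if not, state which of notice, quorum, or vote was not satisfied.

Notice: 28 days given; 30 required. Not satisfied.
Quorum: 15% of 878 = 131.70, rounded up to 132; 134 present. Satisfied.
Vote: requires three-fifths of the votes cast (134 − 4 abstaining = 130); 3/5 of 130 = 78, so 78 needed; 79 in favor. Satisfied.

Invalid — notice requirement not satisfied.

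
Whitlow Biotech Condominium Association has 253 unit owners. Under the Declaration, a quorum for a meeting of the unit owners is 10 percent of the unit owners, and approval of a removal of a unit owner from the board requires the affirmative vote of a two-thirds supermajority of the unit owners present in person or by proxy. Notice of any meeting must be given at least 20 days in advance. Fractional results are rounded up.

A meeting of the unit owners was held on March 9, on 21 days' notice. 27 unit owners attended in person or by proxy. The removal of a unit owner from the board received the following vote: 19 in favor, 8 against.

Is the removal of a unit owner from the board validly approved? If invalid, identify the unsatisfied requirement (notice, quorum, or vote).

Notice: 21 days given; 20 required. Satisfied.
Quorum: 10% of 253 = 25.30, rounded up to 26; 27 present. Satisfied.
Vote: requires two-thirds of those present (27); 2/3 of 27 = 18, so 18 needed; 19 in favor. Satisfied.

Valid — all requirements satisfied.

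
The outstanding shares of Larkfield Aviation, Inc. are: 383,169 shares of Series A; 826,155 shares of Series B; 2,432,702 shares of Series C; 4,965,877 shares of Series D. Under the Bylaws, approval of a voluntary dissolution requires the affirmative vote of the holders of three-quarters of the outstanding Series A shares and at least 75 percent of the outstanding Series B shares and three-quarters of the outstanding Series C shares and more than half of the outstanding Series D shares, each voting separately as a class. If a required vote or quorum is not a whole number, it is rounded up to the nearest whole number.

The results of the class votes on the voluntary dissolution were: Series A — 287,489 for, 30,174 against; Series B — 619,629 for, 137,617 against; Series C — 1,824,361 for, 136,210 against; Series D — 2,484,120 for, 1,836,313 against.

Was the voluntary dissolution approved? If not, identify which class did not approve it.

Series A: 3/4 of 383169 = 287376.75, rounded up to 287377; 287,377 required, 287,489 in favor — approved.
Series B: 3/4 of 826155 = 619616.25, rounded up to 619617; 619,617 required, 619,629 in favor — approved.
Series C: 3/4 of 2432702 = 1824526.50, rounded up to 1824527; 1,824,527 required, 1,824,361 in favor — not approved.
Series D: a majority of 4965877 is 2482939; 2,482,939 required, 2,484,120 in favor — approved.

Not approved — the Series C shares did not give the required vote.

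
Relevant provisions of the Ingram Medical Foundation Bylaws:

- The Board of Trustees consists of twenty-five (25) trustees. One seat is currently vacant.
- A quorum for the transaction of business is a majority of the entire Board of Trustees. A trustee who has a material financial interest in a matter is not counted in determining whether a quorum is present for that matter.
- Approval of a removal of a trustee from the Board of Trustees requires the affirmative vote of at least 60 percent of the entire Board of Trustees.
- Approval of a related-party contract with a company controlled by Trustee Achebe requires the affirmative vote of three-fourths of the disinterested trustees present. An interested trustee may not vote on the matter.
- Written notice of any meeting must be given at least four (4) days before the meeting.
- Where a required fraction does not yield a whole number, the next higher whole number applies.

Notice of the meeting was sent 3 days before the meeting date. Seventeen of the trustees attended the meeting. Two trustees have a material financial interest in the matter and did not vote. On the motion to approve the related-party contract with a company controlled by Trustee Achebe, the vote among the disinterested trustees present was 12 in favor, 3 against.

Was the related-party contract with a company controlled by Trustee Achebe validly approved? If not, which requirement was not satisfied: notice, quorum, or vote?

Invalid — notice requirement not satisfied.

Notice: 3 days given; 4 required (3 < 4). Not satisfied.
Quorum: 17 present, but the 2 interested trustees do not count, leaving 15. Quorum is 13. Satisfied.
Vote: the related-party contract with a company controlled by Trustee Achebe requires three-fourths of the disinterested trustees present (17 − 2 = 15). 3/4 of 15 = 11.25, rounded up to 12, so 12 affirmative votes are needed; 12 voted in favor. Satisfied.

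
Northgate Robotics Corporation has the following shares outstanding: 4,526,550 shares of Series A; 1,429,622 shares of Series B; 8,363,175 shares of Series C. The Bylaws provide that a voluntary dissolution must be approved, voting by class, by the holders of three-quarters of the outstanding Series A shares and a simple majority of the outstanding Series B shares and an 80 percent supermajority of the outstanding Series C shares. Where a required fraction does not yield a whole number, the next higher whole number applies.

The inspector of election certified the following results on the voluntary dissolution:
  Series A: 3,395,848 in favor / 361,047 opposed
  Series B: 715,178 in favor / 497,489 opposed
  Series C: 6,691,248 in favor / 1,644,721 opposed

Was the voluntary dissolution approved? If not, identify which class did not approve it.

Series A: 3/4 of 4526550 = 3394912.50, rounded up to 3394913; 3,394,913 required, 3,395,848 in favor — approved.
Series B: a majority of 1429622 is 714812; 714,812 required, 715,178 in favor — approved.
Series C: 4/5 of 8363175 = 6690540; 6,690,540 required, 6,691,248 in favor — approved.

Approved — every class gave the required vote.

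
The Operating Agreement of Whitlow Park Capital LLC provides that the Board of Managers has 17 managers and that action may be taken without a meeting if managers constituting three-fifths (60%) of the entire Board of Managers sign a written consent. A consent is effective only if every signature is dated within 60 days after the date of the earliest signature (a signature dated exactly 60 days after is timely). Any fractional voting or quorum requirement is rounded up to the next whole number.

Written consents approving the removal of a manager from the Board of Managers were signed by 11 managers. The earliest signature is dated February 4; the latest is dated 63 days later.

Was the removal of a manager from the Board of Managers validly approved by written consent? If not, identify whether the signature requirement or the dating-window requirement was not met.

Not effective — dating-window requirement not satisfied.

Signatures required: three-fifths (60%) of 17 — 3/5 of 17 = 10.20, rounded up to 11, so 11 needed; 11 signed. Sufficient.
Dating window: the latest signature is 63 days after the earliest; the limit is 60 days. Outside the window.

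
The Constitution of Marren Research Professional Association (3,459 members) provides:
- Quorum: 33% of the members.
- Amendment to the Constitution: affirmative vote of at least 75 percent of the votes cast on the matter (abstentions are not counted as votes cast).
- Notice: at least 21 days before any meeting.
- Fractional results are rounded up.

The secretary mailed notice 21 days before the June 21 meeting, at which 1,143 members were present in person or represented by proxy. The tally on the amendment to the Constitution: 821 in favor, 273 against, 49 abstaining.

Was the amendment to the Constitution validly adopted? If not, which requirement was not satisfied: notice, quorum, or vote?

Notice: 21 days given; 21 required. Satisfied.
Quorum: 33% of 3,459 = 1,141.47, rounded up to 1,142; 1,143 present. Satisfied.
Vote: requires three-fourths of the votes cast (1,143 − 49 abstaining = 1,094); 3/4 of 1094 = 820.50, rounded up to 821, so 821 needed; 821 in favor. Satisfied.

Valid — all requirements satisfied.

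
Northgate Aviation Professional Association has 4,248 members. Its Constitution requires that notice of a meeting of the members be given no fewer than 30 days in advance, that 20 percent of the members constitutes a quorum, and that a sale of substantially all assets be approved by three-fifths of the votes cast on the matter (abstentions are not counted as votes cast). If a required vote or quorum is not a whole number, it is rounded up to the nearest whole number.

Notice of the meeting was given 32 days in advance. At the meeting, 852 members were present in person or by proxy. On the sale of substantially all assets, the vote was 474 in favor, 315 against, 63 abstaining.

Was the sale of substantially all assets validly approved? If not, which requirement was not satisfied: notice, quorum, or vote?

Notice: 32 days given; 30 required. Satisfied.
Quorum: 20% of 4,248 = 849.60, rounded up to 850; 852 present. Satisfied.
Vote: requires three-fifths of the votes cast (852 − 63 abstaining = 789); 3/5 of 789 = 473.40, rounded up to 474, so 474 needed; 474 in favor. Satisfied.

Valid — all requirements satisfied.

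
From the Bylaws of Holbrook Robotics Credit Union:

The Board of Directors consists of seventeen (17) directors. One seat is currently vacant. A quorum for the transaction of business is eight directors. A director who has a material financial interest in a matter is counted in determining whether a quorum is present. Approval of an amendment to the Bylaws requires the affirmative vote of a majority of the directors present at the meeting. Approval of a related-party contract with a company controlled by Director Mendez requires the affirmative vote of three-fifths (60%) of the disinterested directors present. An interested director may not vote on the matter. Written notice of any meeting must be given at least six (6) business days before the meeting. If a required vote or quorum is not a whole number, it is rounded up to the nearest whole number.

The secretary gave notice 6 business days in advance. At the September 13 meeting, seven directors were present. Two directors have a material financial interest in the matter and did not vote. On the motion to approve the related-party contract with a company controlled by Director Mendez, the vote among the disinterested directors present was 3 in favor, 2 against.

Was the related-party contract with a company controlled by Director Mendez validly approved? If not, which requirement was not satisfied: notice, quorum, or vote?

Invalid — quorum requirement not satisfied.

Notice: 6 business days given; 6 required (6 ≥ 6). Satisfied.
Quorum: 7 present (interested directors count toward quorum); quorum is 8. Not satisfied.
Vote: the related-party contract with a company controlled by Director Mendez requires three-fifths of the disinterested directors present (7 − 2 = 5). 3/5 of 5 = 3, so 3 affirmative votes are needed; 3 voted in favor. Satisfied. (Moot — without a quorum no business can be validly transacted.)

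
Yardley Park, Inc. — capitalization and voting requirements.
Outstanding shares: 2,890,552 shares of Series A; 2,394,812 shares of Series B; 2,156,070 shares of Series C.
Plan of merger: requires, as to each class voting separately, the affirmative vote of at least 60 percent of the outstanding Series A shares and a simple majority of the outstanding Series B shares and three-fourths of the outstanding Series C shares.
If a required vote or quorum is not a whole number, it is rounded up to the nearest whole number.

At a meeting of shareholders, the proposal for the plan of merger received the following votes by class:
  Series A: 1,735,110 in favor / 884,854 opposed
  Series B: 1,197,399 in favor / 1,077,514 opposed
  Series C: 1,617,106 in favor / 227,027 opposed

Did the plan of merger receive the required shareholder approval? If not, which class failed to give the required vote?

Not approved — the Series B shares did not give the required vote.

Series A: 3/5 of 2890552 = 1734331.20, rounded up to 1734332; 1,734,332 required, 1,735,110 in favor — approved.
Series B: a majority of 2394812 is 1197407; 1,197,407 required, 1,197,399 in favor — not approved.
Series C: 3/4 of 2156070 = 1617052.50, rounded up to 1617053; 1,617,053 required, 1,617,106 in favor — approved.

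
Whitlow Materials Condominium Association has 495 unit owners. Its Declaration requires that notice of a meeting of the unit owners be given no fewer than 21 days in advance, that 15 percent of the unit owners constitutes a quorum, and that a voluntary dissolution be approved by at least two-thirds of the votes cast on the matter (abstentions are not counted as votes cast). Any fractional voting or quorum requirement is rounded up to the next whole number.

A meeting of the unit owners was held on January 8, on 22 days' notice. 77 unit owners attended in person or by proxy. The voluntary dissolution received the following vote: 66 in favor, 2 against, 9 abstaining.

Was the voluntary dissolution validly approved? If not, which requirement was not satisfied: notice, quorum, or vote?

Valid — all requirements satisfied.

Notice: 22 days given; 21 required. Satisfied.
Quorum: 15% of 495 = 74.25, rounded up to 75; 77 present. Satisfied.
Vote: requires two-thirds of the votes cast (77 − 9 abstaining = 68); 2/3 of 68 = 45.33, rounded up to 46, so 46 needed; 66 in favor. Satisfied.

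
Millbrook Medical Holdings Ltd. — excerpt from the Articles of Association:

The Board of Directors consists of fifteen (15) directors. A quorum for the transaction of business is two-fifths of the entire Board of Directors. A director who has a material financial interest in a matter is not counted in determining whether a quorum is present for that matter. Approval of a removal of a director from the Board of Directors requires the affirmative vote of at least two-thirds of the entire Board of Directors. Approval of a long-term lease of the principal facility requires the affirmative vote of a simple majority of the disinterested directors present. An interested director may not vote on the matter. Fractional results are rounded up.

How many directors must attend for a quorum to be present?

6

2/5 of 15 = 6.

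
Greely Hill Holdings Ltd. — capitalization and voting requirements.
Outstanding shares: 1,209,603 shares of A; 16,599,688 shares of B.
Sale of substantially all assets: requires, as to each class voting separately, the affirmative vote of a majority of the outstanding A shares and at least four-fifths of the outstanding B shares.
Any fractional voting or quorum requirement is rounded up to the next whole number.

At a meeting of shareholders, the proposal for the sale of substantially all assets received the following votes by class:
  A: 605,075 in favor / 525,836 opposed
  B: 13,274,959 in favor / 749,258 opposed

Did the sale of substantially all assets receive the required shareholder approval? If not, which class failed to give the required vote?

Not approved — the B shares did not give the required vote.

A: a majority of 1209603 is 604802; 604,802 required, 605,075 in favor — approved.
B: 4/5 of 16599688 = 13279750.40, rounded up to 13279751; 13,279,751 required, 13,274,959 in favor — not approved.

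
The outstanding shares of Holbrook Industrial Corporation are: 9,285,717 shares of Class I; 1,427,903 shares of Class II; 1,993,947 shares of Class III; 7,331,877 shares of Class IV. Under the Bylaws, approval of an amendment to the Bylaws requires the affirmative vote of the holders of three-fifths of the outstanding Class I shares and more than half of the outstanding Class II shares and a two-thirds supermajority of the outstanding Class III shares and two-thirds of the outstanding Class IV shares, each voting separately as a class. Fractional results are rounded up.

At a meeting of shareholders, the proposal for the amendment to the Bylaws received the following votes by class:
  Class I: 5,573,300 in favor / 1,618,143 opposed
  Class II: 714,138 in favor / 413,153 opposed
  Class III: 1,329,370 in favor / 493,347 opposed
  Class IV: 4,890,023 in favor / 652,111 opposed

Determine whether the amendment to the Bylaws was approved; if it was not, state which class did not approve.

Approved — every class gave the required vote.

Class I: 3/5 of 9285717 = 5571430.20, rounded up to 5571431; 5,571,431 required, 5,573,300 in favor — approved.
Class II: a majority of 1427903 is 713952; 713,952 required, 714,138 in favor — approved.
Class III: 2/3 of 1993947 = 1329298; 1,329,298 required, 1,329,370 in favor — approved.
Class IV: 2/3 of 7331877 = 4887918; 4,887,918 required, 4,890,023 in favor — approved.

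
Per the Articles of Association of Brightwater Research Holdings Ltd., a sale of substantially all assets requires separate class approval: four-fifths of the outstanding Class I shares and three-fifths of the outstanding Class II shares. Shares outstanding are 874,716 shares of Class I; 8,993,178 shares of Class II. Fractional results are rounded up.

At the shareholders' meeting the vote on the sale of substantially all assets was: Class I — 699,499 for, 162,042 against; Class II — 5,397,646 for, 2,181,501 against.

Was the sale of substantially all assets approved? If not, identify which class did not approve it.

Class I: 4/5 of 874716 = 699772.80, rounded up to 699773; 699,773 required, 699,499 in favor — not approved.
Class II: 3/5 of 8993178 = 5395906.80, rounded up to 5395907; 5,395,907 required, 5,397,646 in favor — approved.

Not approved — the Class I shares did not give the required vote.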